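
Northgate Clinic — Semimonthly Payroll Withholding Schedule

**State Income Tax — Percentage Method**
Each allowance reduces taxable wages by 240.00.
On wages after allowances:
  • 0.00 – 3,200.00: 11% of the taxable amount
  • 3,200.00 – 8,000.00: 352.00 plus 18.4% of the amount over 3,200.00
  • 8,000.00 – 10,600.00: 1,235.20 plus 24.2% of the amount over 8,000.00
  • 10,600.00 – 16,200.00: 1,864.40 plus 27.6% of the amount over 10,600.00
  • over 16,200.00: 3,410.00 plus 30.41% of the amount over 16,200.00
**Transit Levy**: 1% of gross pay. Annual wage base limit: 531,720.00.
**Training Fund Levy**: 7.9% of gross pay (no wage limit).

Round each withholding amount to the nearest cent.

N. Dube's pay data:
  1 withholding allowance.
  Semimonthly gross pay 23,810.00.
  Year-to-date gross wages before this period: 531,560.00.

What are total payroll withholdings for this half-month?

7,533.81

State Income Tax: taxable = 23,810.00 − 1×240.00 = 23,570.00
  3,410.00 + 30.41% × (23,570.00 − 16,200.00) = 3,410.00 + 30.41% × 7,370.00 = 5,651.22
Transit Levy: cap 531,720.00 − YTD 531,560.00 = 160.00 subject; 1% × 160.00 = 1.60
Training Fund Levy: 7.9% × 23,810.00 = 1,880.99
Total: 5,651.22 + 1.60 + 1,880.99 = 7,533.81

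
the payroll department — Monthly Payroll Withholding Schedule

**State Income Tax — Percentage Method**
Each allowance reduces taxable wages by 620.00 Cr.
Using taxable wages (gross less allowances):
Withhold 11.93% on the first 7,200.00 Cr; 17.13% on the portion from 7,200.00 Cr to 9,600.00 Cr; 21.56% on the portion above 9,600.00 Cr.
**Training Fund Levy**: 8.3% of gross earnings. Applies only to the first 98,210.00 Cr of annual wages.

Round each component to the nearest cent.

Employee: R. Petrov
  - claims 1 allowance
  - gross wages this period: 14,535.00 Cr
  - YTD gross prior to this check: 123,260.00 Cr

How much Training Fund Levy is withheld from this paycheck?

0.00 Cr

Training Fund Levy: YTD 123,260.00 Cr ≥ cap 98,210.00 Cr → 0.00 Cr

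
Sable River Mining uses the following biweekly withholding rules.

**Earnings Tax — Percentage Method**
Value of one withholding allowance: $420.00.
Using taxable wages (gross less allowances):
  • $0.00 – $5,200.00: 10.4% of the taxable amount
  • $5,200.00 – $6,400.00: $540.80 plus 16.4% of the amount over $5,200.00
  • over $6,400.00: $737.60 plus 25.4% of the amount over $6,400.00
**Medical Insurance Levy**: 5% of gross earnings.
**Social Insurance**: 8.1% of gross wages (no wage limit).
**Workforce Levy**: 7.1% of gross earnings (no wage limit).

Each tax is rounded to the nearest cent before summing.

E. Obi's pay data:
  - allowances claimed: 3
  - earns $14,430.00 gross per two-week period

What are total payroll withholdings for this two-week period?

$5,372.04

Earnings Tax: taxable = $14,430.00 − 3×$420.00 = $13,170.00
  $737.60 + 25.4% × ($13,170.00 − $6,400.00) = $737.60 + 25.4% × $6,770.00 = $2,457.18
Medical Insurance Levy: 5% × $14,430.00 = $721.50
Social Insurance: 8.1% × $14,430.00 = $1,168.83
Workforce Levy: 7.1% × $14,430.00 = $1,024.53
Total: $2,457.18 + $721.50 + $1,168.83 + $1,024.53 = $5,372.04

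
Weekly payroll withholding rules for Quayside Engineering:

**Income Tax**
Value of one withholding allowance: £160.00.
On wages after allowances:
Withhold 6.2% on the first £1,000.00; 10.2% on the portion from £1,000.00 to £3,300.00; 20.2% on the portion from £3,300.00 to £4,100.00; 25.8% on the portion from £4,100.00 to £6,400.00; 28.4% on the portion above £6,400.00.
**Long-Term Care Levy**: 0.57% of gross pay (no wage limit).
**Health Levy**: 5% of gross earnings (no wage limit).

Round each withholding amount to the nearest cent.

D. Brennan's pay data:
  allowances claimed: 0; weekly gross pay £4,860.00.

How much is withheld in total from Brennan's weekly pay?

Income Tax: taxable = £4,860.00
  £458.20 + 25.8% × (£4,860.00 − £4,100.00) = £458.20 + 25.8% × £760.00 = £654.28
Long-Term Care Levy: 0.57% × £4,860.00 = £27.70
Health Levy: 5% × £4,860.00 = £243.00
Total: £654.28 + £27.70 + £243.00 = £924.98

£924.98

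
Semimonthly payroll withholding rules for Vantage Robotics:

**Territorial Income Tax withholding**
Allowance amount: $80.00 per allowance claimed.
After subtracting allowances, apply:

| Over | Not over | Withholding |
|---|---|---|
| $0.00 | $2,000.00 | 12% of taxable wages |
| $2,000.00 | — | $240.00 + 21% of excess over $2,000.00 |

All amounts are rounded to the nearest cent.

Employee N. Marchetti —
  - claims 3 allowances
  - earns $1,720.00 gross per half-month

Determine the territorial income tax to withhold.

Territorial Income Tax: taxable = $1,720.00 − 3×$80.00 = $1,480.00
  12% × $1,480.00 = $177.60

$177.60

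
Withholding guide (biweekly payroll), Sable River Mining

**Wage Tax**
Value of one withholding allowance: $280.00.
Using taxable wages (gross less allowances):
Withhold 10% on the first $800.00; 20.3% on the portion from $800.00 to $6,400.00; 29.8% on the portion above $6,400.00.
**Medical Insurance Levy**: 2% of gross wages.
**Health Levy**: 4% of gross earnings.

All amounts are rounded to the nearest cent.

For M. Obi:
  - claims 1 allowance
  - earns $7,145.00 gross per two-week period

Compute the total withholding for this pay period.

$1,784.07

Wage Tax: taxable = $7,145.00 − 1×$280.00 = $6,865.00
  $1,216.80 + 29.8% × ($6,865.00 − $6,400.00) = $1,216.80 + 29.8% × $465.00 = $1,355.37
Medical Insurance Levy: 2% × $7,145.00 = $142.90
Health Levy: 4% × $7,145.00 = $285.80
Total: $1,355.37 + $142.90 + $285.80 = $1,784.07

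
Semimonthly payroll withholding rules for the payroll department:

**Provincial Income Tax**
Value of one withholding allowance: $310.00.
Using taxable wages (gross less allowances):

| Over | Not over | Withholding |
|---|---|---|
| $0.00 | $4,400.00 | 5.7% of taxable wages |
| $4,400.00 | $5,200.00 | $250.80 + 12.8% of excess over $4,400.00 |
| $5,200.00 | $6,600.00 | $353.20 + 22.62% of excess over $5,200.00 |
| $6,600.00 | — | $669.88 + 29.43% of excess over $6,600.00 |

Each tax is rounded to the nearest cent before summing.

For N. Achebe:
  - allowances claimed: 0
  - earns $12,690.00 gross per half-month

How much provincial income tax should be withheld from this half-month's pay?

$2,462.17

Provincial Income Tax: taxable = $12,690.00
  $669.88 + 29.43% × ($12,690.00 − $6,600.00) = $669.88 + 29.43% × $6,090.00 = $2,462.17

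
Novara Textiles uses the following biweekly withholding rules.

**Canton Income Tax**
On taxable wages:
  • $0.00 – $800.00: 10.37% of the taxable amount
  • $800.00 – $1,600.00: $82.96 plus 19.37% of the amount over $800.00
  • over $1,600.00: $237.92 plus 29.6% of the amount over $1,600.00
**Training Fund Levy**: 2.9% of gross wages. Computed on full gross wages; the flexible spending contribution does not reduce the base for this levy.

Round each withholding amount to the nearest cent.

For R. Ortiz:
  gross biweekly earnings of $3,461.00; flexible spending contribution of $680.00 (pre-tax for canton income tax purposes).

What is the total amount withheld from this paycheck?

$687.87

Canton Income Tax: taxable = $3,461.00 − $680.00 = $2,781.00
  $237.92 + 29.6% × ($2,781.00 − $1,600.00) = $237.92 + 29.6% × $1,181.00 = $587.50
Training Fund Levy: 2.9% × $3,461.00 = $100.37
Total: $587.50 + $100.37 = $687.87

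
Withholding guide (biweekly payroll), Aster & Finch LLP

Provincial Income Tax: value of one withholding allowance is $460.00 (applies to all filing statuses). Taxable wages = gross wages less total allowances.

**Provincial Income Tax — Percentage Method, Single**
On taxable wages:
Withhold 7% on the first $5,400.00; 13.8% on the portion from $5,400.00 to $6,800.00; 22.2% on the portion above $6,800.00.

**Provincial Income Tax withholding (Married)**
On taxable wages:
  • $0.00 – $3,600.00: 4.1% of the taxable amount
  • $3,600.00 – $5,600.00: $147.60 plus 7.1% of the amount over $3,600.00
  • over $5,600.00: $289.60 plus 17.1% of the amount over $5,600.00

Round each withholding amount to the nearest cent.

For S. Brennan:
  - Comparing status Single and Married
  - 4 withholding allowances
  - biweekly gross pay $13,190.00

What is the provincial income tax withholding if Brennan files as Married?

Provincial Income Tax (Married): taxable = $13,190.00 − 4×$460.00 = $11,350.00
  $289.60 + 17.1% × ($11,350.00 − $5,600.00) = $289.60 + 17.1% × $5,750.00 = $1,272.85

$1,272.85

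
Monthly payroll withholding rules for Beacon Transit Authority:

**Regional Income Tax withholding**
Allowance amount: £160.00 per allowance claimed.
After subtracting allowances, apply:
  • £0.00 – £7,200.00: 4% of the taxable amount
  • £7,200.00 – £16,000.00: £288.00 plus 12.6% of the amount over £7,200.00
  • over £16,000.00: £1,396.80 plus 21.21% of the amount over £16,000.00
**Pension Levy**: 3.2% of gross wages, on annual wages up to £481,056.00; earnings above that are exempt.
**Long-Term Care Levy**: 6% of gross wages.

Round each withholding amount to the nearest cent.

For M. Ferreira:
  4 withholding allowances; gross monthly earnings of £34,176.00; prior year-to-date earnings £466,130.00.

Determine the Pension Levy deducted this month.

Pension Levy: cap £481,056.00 − YTD £466,130.00 = £14,926.00 subject; 3.2% × £14,926.00 = £477.63

£477.63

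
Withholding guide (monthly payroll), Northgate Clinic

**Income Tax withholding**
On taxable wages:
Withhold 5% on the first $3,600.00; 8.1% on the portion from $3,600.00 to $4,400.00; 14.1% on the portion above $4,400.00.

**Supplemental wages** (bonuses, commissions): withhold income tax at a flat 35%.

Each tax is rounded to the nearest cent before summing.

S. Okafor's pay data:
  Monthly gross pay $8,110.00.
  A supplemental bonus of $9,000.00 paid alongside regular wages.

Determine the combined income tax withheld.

$3,917.91

Income Tax: taxable = $8,110.00
  $244.80 + 14.1% × ($8,110.00 − $4,400.00) = $244.80 + 14.1% × $3,710.00 = $767.91
Supplemental (35% flat on bonus): 35% × $9,000.00 = $3,150.00
Total income tax: $767.91 + $3,150.00 = $3,917.91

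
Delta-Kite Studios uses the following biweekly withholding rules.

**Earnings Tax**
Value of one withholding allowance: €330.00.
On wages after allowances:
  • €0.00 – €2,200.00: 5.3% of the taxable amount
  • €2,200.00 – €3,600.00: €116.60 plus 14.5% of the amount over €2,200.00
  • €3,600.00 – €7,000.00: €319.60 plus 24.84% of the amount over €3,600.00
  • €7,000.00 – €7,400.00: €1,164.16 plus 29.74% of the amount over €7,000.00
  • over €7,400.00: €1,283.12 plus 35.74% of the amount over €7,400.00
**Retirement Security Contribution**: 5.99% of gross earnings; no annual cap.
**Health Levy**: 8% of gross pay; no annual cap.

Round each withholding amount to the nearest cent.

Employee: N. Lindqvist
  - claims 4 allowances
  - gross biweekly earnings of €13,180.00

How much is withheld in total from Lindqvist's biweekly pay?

€4,721.00

Earnings Tax: taxable = €13,180.00 − 4×€330.00 = €11,860.00
  €1,283.12 + 35.74% × (€11,860.00 − €7,400.00) = €1,283.12 + 35.74% × €4,460.00 = €2,877.12
Retirement Security Contribution: 5.99% × €13,180.00 = €789.48
Health Levy: 8% × €13,180.00 = €1,054.40
Total: €2,877.12 + €789.48 + €1,054.40 = €4,721.00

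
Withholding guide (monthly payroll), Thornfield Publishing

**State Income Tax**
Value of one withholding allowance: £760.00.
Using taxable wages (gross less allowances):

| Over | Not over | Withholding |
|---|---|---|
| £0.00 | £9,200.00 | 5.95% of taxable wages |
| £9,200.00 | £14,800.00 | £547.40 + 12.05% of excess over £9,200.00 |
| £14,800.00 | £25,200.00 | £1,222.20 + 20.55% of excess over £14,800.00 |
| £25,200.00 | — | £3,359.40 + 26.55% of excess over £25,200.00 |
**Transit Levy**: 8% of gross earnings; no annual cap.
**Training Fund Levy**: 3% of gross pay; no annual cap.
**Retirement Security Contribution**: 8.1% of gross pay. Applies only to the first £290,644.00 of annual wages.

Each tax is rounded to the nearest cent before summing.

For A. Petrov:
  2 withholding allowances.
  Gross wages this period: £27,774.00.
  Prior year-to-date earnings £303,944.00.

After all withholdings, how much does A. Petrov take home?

State Income Tax: taxable = £27,774.00 − 2×£760.00 = £26,254.00
  £3,359.40 + 26.55% × (£26,254.00 − £25,200.00) = £3,359.40 + 26.55% × £1,054.00 = £3,639.24
Transit Levy: 8% × £27,774.00 = £2,221.92
Training Fund Levy: 3% × £27,774.00 = £833.22
Retirement Security Contribution: YTD £303,944.00 ≥ cap £290,644.00 → £0.00
Total withheld: £3,639.24 + £2,221.92 + £833.22 + £0.00 = £6,694.38
Net pay: £27,774.00 − £6,694.38 = £21,079.62

£21,079.62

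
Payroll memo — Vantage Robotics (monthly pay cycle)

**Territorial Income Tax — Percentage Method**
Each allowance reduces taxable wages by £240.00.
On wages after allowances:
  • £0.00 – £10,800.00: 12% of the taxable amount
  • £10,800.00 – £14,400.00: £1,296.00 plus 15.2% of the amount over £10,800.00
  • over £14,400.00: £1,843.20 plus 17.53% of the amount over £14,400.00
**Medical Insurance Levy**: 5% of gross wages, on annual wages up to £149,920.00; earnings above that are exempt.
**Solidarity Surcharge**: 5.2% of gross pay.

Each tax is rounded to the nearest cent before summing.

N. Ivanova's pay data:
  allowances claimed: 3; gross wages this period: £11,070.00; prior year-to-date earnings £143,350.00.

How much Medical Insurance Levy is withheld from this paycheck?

£328.50

Medical Insurance Levy: cap £149,920.00 − YTD £143,350.00 = £6,570.00 subject; 5% × £6,570.00 = £328.50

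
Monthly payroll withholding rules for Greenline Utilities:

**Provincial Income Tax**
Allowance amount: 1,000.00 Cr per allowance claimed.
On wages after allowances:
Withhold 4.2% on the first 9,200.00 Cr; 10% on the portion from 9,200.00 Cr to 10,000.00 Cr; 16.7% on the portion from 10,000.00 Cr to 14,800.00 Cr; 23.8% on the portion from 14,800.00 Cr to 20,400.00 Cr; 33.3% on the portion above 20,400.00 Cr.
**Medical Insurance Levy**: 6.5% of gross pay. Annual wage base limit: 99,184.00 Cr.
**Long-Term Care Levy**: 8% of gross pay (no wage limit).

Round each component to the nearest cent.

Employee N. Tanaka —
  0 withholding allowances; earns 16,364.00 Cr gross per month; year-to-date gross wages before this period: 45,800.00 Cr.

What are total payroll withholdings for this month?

4,013.01 Cr

Provincial Income Tax: taxable = 16,364.00 Cr
  1,268.00 Cr + 23.8% × (16,364.00 Cr − 14,800.00 Cr) = 1,268.00 Cr + 23.8% × 1,564.00 Cr = 1,640.23 Cr
Medical Insurance Levy: 6.5% × 16,364.00 Cr = 1,063.66 Cr
Long-Term Care Levy: 8% × 16,364.00 Cr = 1,309.12 Cr
Total: 1,640.23 Cr + 1,063.66 Cr + 1,309.12 Cr = 4,013.01 Cr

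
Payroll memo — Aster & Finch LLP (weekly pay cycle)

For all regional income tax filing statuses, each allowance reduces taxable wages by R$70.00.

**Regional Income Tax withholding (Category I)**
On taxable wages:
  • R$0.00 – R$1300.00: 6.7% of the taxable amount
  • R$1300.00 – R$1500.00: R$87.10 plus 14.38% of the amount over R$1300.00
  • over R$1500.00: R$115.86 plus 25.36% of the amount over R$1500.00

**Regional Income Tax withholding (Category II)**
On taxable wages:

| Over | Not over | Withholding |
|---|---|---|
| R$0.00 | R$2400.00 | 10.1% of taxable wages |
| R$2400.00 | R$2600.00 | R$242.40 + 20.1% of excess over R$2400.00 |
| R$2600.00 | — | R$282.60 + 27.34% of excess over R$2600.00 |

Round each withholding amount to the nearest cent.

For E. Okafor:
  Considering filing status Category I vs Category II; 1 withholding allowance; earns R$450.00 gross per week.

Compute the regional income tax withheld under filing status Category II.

R$38.38

Regional Income Tax (Category II): taxable = R$450.00 − 1×R$70.00 = R$380.00
  10.1% × R$380.00 = R$38.38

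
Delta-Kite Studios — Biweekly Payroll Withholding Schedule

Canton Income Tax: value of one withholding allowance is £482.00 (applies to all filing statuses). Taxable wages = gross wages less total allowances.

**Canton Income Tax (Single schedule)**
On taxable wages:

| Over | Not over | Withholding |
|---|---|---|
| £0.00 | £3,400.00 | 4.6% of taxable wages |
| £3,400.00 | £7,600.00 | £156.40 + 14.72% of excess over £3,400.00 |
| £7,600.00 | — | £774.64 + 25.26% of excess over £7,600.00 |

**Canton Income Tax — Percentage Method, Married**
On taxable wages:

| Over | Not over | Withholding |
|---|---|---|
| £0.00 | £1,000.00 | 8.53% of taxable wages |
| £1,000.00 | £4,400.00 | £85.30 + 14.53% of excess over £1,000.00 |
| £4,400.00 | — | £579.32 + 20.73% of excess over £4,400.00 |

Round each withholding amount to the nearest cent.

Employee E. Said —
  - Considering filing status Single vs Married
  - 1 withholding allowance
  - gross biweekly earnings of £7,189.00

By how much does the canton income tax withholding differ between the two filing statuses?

£414.37

Canton Income Tax (Single): taxable = £7,189.00 − 1×£482.00 = £6,707.00
  £156.40 + 14.72% × (£6,707.00 − £3,400.00) = £156.40 + 14.72% × £3,307.00 = £643.19
Canton Income Tax (Married): taxable = £7,189.00 − 1×£482.00 = £6,707.00
  £579.32 + 20.73% × (£6,707.00 − £4,400.00) = £579.32 + 20.73% × £2,307.00 = £1,057.56
Difference: |£643.19 − £1,057.56| = £414.37 (higher under Married)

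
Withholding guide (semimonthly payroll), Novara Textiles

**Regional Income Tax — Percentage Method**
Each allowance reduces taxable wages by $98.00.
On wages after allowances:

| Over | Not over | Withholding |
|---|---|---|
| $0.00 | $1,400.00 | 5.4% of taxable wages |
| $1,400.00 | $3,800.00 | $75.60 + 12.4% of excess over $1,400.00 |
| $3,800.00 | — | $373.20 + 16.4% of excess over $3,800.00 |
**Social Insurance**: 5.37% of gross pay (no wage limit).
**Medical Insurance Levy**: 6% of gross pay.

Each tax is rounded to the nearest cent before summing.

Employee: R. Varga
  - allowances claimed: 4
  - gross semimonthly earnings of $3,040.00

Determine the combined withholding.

$576.00

Regional Income Tax: taxable = $3,040.00 − 4×$98.00 = $2,648.00
  $75.60 + 12.4% × ($2,648.00 − $1,400.00) = $75.60 + 12.4% × $1,248.00 = $230.35
Social Insurance: 5.37% × $3,040.00 = $163.25
Medical Insurance Levy: 6% × $3,040.00 = $182.40
Total: $230.35 + $163.25 + $182.40 = $576.00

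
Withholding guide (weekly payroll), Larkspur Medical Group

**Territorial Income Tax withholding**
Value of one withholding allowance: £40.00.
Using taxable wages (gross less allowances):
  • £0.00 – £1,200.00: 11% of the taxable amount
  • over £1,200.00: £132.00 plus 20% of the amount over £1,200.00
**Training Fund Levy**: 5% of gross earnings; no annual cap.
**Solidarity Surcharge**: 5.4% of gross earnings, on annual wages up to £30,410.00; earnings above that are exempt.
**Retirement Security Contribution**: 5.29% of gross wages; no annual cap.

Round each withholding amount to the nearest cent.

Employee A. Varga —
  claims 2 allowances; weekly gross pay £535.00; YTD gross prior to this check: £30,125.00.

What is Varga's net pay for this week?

Territorial Income Tax: taxable = £535.00 − 2×£40.00 = £455.00
  11% × £455.00 = £50.05
Training Fund Levy: 5% × £535.00 = £26.75
Solidarity Surcharge: cap £30,410.00 − YTD £30,125.00 = £285.00 subject; 5.4% × £285.00 = £15.39
Retirement Security Contribution: 5.29% × £535.00 = £28.30
Total withheld: £50.05 + £26.75 + £15.39 + £28.30 = £120.49
Net pay: £535.00 − £120.49 = £414.51

£414.51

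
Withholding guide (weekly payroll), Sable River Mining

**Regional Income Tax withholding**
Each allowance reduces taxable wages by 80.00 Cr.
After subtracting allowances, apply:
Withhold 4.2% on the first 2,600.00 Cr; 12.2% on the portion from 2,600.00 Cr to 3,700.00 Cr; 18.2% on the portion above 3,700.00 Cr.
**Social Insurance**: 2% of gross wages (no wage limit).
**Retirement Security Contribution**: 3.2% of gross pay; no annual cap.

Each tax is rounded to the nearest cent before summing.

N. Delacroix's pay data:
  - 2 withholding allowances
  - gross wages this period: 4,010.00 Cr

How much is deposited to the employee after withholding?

Regional Income Tax: taxable = 4,010.00 Cr − 2×80.00 Cr = 3,850.00 Cr
  243.40 Cr + 18.2% × (3,850.00 Cr − 3,700.00 Cr) = 243.40 Cr + 18.2% × 150.00 Cr = 270.70 Cr
Social Insurance: 2% × 4,010.00 Cr = 80.20 Cr
Retirement Security Contribution: 3.2% × 4,010.00 Cr = 128.32 Cr
Total withheld: 270.70 Cr + 80.20 Cr + 128.32 Cr = 479.22 Cr
Net pay: 4,010.00 Cr − 479.22 Cr = 3,530.78 Cr

3,530.78 Cr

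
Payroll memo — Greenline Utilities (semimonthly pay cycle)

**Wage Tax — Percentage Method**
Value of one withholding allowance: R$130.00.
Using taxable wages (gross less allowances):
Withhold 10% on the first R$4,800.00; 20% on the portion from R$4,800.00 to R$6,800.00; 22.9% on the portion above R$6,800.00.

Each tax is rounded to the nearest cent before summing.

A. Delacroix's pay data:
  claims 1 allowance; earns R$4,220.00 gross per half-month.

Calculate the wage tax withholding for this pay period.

Wage Tax: taxable = R$4,220.00 − 1×R$130.00 = R$4,090.00
  10% × R$4,090.00 = R$409.00

R$409.00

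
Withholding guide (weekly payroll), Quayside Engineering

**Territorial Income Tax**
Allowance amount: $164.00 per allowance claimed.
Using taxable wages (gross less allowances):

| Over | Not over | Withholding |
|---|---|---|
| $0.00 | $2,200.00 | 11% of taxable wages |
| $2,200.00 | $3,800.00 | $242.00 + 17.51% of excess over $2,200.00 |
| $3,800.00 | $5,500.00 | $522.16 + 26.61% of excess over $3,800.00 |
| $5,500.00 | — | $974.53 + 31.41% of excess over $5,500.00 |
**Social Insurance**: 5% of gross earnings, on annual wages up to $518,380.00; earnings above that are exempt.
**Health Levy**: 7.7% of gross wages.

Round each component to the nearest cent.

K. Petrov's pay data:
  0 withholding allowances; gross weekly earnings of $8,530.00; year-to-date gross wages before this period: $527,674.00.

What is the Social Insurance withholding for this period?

$0.00

Social Insurance: YTD $527,674.00 ≥ cap $518,380.00 → $0.00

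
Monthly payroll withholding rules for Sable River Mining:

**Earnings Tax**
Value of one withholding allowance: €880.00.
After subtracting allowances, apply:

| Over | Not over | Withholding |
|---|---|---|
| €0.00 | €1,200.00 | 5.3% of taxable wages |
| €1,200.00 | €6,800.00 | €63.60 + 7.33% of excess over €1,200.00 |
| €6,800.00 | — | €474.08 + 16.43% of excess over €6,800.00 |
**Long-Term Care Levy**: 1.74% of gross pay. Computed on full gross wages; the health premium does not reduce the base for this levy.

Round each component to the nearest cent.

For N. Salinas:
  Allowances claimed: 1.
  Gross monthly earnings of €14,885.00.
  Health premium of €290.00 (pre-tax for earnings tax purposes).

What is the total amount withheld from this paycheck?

€1,869.21

Earnings Tax: taxable = €14,885.00 − €290.00 − 1×€880.00 = €13,715.00
  €474.08 + 16.43% × (€13,715.00 − €6,800.00) = €474.08 + 16.43% × €6,915.00 = €1,610.21
Long-Term Care Levy: 1.74% × €14,885.00 = €259.00
Total: €1,610.21 + €259.00 = €1,869.21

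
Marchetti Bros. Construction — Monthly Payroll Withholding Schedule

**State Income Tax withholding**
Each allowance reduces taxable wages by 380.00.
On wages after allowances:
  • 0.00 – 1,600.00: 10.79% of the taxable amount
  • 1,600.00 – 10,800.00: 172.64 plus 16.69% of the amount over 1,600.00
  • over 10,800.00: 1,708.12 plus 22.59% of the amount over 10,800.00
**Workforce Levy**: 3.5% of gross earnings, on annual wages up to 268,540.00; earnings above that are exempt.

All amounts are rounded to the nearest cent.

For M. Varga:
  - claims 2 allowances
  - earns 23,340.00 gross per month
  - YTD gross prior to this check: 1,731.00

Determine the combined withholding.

State Income Tax: taxable = 23,340.00 − 2×380.00 = 22,580.00
  1,708.12 + 22.59% × (22,580.00 − 10,800.00) = 1,708.12 + 22.59% × 11,780.00 = 4,369.22
Workforce Levy: 3.5% × 23,340.00 = 816.90
Total: 4,369.22 + 816.90 = 5,186.12

5,186.12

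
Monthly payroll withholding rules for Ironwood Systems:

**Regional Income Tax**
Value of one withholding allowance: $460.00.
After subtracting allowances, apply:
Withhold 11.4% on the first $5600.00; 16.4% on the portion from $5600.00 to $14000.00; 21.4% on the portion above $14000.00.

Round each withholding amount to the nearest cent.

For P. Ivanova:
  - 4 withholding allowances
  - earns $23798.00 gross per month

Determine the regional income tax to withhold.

$3719.01

Regional Income Tax: taxable = $23798.00 − 4×$460.00 = $21958.00
  $2016.00 + 21.4% × ($21958.00 − $14000.00) = $2016.00 + 21.4% × $7958.00 = $3719.01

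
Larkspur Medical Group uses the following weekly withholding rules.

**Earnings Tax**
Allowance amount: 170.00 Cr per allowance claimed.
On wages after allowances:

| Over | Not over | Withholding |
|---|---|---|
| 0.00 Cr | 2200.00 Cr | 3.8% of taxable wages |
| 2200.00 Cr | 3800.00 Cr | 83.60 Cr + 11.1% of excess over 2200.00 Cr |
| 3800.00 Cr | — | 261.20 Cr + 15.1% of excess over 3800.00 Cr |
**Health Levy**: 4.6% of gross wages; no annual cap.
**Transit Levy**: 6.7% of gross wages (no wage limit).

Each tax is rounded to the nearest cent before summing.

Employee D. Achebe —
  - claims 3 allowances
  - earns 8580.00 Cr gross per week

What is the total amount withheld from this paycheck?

1875.51 Cr

Earnings Tax: taxable = 8580.00 Cr − 3×170.00 Cr = 8070.00 Cr
  261.20 Cr + 15.1% × (8070.00 Cr − 3800.00 Cr) = 261.20 Cr + 15.1% × 4270.00 Cr = 905.97 Cr
Health Levy: 4.6% × 8580.00 Cr = 394.68 Cr
Transit Levy: 6.7% × 8580.00 Cr = 574.86 Cr
Total: 905.97 Cr + 394.68 Cr + 574.86 Cr = 1875.51 Cr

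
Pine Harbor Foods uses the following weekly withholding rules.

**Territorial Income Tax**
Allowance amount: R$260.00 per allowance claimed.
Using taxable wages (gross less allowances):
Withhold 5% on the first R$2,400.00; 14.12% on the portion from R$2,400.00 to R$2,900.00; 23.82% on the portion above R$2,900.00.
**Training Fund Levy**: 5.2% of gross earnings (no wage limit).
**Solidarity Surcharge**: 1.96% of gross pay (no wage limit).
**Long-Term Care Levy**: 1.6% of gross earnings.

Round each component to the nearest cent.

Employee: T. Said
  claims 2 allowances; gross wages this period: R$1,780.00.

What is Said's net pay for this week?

Territorial Income Tax: taxable = R$1,780.00 − 2×R$260.00 = R$1,260.00
  5% × R$1,260.00 = R$63.00
Training Fund Levy: 5.2% × R$1,780.00 = R$92.56
Solidarity Surcharge: 1.96% × R$1,780.00 = R$34.89
Long-Term Care Levy: 1.6% × R$1,780.00 = R$28.48
Total withheld: R$63.00 + R$92.56 + R$34.89 + R$28.48 = R$218.93
Net pay: R$1,780.00 − R$218.93 = R$1,561.07

R$1,561.07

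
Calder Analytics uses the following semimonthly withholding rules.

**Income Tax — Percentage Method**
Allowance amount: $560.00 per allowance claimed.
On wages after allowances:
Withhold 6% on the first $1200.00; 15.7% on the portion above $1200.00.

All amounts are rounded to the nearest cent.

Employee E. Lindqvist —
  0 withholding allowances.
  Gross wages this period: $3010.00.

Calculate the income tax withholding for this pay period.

$356.17

Income Tax: taxable = $3010.00
  $72.00 + 15.7% × ($3010.00 − $1200.00) = $72.00 + 15.7% × $1810.00 = $356.17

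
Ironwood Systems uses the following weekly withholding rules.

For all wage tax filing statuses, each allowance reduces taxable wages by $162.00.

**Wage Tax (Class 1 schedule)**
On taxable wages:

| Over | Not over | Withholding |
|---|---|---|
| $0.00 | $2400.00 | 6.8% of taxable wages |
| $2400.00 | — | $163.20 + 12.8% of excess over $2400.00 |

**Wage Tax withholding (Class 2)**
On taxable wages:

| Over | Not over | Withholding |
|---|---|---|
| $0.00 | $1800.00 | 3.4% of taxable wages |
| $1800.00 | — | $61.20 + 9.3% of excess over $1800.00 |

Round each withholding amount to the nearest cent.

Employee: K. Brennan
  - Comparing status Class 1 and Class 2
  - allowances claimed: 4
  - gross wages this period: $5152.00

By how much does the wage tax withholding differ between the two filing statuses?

Wage Tax (Class 1): taxable = $5152.00 − 4×$162.00 = $4504.00
  $163.20 + 12.8% × ($4504.00 − $2400.00) = $163.20 + 12.8% × $2104.00 = $432.51
Wage Tax (Class 2): taxable = $5152.00 − 4×$162.00 = $4504.00
  $61.20 + 9.3% × ($4504.00 − $1800.00) = $61.20 + 9.3% × $2704.00 = $312.67
Difference: |$432.51 − $312.67| = $119.84 (higher under Class 1)

$119.84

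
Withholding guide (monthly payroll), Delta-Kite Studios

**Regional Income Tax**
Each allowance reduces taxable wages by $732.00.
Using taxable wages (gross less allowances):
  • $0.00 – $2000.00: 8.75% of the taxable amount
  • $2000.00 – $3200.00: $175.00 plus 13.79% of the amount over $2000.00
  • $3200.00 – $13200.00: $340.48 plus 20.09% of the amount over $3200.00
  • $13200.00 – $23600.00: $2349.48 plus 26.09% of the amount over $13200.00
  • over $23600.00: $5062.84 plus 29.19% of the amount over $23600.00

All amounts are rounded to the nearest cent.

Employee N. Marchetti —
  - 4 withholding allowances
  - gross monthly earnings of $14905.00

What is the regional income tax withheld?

$2103.78

Regional Income Tax: taxable = $14905.00 − 4×$732.00 = $11977.00
  $340.48 + 20.09% × ($11977.00 − $3200.00) = $340.48 + 20.09% × $8777.00 = $2103.78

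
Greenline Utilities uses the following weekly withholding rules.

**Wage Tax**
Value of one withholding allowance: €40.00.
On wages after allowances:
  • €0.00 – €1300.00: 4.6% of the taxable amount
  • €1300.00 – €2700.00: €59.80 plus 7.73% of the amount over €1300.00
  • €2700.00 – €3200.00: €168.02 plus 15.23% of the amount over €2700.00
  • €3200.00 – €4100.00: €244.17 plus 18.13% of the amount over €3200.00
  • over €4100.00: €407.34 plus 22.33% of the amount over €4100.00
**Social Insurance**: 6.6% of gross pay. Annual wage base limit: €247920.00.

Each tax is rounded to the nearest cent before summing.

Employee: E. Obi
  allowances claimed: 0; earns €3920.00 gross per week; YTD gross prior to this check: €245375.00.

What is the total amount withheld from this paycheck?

€542.68

Wage Tax: taxable = €3920.00
  €244.17 + 18.13% × (€3920.00 − €3200.00) = €244.17 + 18.13% × €720.00 = €374.71
Social Insurance: cap €247920.00 − YTD €245375.00 = €2545.00 subject; 6.6% × €2545.00 = €167.97
Total: €374.71 + €167.97 = €542.68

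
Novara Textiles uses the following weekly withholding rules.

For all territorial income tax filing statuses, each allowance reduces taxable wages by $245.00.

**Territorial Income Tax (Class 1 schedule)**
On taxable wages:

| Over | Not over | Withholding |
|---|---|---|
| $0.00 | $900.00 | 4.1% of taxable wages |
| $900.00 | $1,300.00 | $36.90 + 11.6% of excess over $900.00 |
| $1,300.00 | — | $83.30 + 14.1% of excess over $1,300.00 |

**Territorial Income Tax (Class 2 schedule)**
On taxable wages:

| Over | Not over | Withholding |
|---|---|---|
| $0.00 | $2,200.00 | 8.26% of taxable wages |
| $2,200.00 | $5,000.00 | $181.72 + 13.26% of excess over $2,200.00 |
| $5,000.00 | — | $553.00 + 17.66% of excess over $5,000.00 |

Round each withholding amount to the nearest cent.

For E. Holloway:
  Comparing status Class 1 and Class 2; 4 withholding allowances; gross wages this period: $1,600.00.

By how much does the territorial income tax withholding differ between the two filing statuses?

$25.79

Territorial Income Tax (Class 1): taxable = $1,600.00 − 4×$245.00 = $620.00
  4.1% × $620.00 = $25.42
Territorial Income Tax (Class 2): taxable = $1,600.00 − 4×$245.00 = $620.00
  8.26% × $620.00 = $51.21
Difference: |$25.42 − $51.21| = $25.79 (higher under Class 2)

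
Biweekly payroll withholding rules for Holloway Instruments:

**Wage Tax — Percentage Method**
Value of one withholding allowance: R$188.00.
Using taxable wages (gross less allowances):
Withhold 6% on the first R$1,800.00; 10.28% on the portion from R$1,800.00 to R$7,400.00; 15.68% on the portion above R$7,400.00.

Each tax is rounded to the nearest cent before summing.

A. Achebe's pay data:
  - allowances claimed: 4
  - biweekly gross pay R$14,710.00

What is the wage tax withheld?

Wage Tax: taxable = R$14,710.00 − 4×R$188.00 = R$13,958.00
  R$683.68 + 15.68% × (R$13,958.00 − R$7,400.00) = R$683.68 + 15.68% × R$6,558.00 = R$1,711.97

R$1,711.97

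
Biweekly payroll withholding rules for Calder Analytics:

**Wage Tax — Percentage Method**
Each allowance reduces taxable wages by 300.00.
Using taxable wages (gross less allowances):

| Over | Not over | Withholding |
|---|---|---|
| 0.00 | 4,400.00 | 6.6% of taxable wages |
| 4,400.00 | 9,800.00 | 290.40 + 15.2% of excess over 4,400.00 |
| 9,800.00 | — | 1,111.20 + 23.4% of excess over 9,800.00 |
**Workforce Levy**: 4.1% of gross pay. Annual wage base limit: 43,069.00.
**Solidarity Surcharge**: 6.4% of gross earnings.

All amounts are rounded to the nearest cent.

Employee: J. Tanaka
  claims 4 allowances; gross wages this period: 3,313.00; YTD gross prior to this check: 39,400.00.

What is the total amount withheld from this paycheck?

487.32

Wage Tax: taxable = 3,313.00 − 4×300.00 = 2,113.00
  6.6% × 2,113.00 = 139.46
Workforce Levy: 4.1% × 3,313.00 = 135.83
Solidarity Surcharge: 6.4% × 3,313.00 = 212.03
Total: 139.46 + 135.83 + 212.03 = 487.32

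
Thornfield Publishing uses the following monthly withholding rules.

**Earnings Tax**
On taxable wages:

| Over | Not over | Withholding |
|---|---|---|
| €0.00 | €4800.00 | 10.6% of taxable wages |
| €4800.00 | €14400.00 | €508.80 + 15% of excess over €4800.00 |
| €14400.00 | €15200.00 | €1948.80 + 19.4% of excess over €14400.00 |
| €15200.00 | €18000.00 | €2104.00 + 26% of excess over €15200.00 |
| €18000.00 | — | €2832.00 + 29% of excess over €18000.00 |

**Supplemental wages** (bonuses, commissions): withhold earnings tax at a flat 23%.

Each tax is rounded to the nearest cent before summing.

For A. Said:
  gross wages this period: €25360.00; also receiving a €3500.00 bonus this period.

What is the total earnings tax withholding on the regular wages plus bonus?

€5771.40

Earnings Tax: taxable = €25360.00
  €2832.00 + 29% × (€25360.00 − €18000.00) = €2832.00 + 29% × €7360.00 = €4966.40
Supplemental (23% flat on bonus): 23% × €3500.00 = €805.00
Total earnings tax: €4966.40 + €805.00 = €5771.40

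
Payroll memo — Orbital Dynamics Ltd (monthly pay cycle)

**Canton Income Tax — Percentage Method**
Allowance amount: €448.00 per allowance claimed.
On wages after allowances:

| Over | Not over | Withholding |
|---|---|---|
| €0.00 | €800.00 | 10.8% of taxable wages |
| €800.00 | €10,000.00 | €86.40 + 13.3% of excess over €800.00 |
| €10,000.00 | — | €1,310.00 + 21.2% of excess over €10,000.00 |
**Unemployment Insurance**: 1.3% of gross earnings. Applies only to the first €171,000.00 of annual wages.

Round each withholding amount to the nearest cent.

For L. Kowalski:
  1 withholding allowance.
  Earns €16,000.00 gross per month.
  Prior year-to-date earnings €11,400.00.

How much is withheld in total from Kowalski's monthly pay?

€2,695.02

Canton Income Tax: taxable = €16,000.00 − 1×€448.00 = €15,552.00
  €1,310.00 + 21.2% × (€15,552.00 − €10,000.00) = €1,310.00 + 21.2% × €5,552.00 = €2,487.02
Unemployment Insurance: 1.3% × €16,000.00 = €208.00
Total: €2,487.02 + €208.00 = €2,695.02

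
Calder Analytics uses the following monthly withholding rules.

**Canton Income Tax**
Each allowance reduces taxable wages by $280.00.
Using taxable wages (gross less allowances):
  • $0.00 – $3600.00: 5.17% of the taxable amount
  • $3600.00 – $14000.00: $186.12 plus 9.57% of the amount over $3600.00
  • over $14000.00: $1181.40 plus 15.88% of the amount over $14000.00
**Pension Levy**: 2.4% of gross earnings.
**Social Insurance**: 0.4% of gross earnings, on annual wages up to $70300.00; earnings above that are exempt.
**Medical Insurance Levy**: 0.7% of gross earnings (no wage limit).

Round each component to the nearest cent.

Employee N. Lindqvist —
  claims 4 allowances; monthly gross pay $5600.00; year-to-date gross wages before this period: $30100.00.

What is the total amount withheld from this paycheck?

Canton Income Tax: taxable = $5600.00 − 4×$280.00 = $4480.00
  $186.12 + 9.57% × ($4480.00 − $3600.00) = $186.12 + 9.57% × $880.00 = $270.34
Pension Levy: 2.4% × $5600.00 = $134.40
Social Insurance: 0.4% × $5600.00 = $22.40
Medical Insurance Levy: 0.7% × $5600.00 = $39.20
Total: $270.34 + $134.40 + $22.40 + $39.20 = $466.34

$466.34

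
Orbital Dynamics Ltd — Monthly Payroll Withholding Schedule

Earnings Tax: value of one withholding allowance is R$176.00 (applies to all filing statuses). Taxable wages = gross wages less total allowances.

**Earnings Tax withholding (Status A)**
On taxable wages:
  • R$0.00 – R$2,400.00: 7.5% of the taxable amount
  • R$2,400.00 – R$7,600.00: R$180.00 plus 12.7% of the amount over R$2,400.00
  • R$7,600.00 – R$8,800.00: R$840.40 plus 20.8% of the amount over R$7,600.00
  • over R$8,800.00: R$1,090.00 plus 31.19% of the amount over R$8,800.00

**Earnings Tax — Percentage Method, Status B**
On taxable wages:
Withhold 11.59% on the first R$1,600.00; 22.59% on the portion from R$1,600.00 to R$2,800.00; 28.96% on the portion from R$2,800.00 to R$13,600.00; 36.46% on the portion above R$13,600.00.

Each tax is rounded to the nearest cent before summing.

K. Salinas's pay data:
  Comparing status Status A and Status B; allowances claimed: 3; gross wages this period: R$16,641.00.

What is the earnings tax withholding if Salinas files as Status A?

R$3,370.92

Earnings Tax (Status A): taxable = R$16,641.00 − 3×R$176.00 = R$16,113.00
  R$1,090.00 + 31.19% × (R$16,113.00 − R$8,800.00) = R$1,090.00 + 31.19% × R$7,313.00 = R$3,370.92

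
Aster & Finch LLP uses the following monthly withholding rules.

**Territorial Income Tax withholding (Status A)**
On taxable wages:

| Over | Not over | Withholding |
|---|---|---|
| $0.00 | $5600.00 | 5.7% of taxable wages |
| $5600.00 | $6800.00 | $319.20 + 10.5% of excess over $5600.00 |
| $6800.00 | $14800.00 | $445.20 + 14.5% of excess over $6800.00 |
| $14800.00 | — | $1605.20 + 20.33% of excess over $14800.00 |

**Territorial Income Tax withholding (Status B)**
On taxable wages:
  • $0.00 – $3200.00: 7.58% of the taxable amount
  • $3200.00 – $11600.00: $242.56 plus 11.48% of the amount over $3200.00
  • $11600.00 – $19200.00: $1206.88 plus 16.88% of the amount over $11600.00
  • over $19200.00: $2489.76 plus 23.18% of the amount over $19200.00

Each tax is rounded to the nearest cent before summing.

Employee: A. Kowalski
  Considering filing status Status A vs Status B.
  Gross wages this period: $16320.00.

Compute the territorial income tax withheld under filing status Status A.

Territorial Income Tax (Status A): taxable = $16320.00
  $1605.20 + 20.33% × ($16320.00 − $14800.00) = $1605.20 + 20.33% × $1520.00 = $1914.22

$1914.22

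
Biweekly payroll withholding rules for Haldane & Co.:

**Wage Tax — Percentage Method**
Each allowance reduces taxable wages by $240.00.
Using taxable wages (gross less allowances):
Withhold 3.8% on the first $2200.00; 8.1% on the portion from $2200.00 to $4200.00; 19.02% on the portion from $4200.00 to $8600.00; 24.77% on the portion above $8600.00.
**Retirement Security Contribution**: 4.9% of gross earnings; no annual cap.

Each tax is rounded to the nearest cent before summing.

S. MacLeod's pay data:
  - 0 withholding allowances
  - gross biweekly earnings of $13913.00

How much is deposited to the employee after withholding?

Wage Tax: taxable = $13913.00
  $1082.48 + 24.77% × ($13913.00 − $8600.00) = $1082.48 + 24.77% × $5313.00 = $2398.51
Retirement Security Contribution: 4.9% × $13913.00 = $681.74
Total withheld: $2398.51 + $681.74 = $3080.25
Net pay: $13913.00 − $3080.25 = $10832.75

$10832.75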